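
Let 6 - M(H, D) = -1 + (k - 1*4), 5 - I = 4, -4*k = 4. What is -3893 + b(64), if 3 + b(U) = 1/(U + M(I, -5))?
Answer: -296095/76 ≈ -3896.0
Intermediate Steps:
k = -1 (k = -1/4*4 = -1)
I = 1 (I = 5 - 1*4 = 5 - 4 = 1)
M(H, D) = 12 (M(H, D) = 6 - (-1 + (-1 - 1*4)) = 6 - (-1 + (-1 - 4)) = 6 - (-1 - 5) = 6 - 1*(-6) = 6 + 6 = 12)
b(U) = -3 + 1/(12 + U) (b(U) = -3 + 1/(U + 12) = -3 + 1/(12 + U))
-3893 + b(64) = -3893 + (-35 - 3*64)/(12 + 64) = -3893 + (-35 - 192)/76 = -3893 + (1/76)*(-227) = -3893 - 227/76 = -296095/76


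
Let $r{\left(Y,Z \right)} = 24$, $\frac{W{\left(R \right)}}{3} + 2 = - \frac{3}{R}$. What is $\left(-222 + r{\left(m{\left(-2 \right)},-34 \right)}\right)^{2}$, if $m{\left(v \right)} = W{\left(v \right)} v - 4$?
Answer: $39204$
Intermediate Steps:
$W{\left(R \right)} = -6 - \frac{9}{R}$ ($W{\left(R \right)} = -6 + 3 \left(- \frac{3}{R}\right) = -6 - \frac{9}{R}$)
$m{\left(v \right)} = -4 + v \left(-6 - \frac{9}{v}\right)$ ($m{\left(v \right)} = \left(-6 - \frac{9}{v}\right) v - 4 = v \left(-6 - \frac{9}{v}\right) - 4 = -4 + v \left(-6 - \frac{9}{v}\right)$)
$\left(-222 + r{\left(m{\left(-2 \right)},-34 \right)}\right)^{2} = \left(-222 + 24\right)^{2} = \left(-198\right)^{2} = 39204$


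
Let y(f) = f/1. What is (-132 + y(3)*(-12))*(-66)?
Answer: 11088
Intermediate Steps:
y(f) = f (y(f) = f*1 = f)
(-132 + y(3)*(-12))*(-66) = (-132 + 3*(-12))*(-66) = (-132 - 36)*(-66) = -168*(-66) = 11088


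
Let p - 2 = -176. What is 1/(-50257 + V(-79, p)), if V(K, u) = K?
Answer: -1/50336 ≈ -1.9867e-5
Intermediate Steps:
p = -174 (p = 2 - 176 = -174)
1/(-50257 + V(-79, p)) = 1/(-50257 - 79) = 1/(-50336) = -1/50336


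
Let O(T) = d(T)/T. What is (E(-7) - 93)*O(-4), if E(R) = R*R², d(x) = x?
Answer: -436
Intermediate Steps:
O(T) = 1 (O(T) = T/T = 1)
E(R) = R³
(E(-7) - 93)*O(-4) = ((-7)³ - 93)*1 = (-343 - 93)*1 = -436*1 = -436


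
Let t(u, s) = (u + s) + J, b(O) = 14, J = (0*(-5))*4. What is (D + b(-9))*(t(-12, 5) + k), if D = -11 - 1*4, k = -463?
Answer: 470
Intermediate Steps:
J = 0 (J = 0*4 = 0)
D = -15 (D = -11 - 4 = -15)
t(u, s) = s + u (t(u, s) = (u + s) + 0 = (s + u) + 0 = s + u)
(D + b(-9))*(t(-12, 5) + k) = (-15 + 14)*((5 - 12) - 463) = -(-7 - 463) = -1*(-470) = 470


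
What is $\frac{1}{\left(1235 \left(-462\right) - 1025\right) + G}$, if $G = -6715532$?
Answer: $- \frac{1}{7287127} \approx -1.3723 \cdot 10^{-7}$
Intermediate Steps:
$\frac{1}{\left(1235 \left(-462\right) - 1025\right) + G} = \frac{1}{\left(1235 \left(-462\right) - 1025\right) - 6715532} = \frac{1}{\left(-570570 - 1025\right) - 6715532} = \frac{1}{-571595 - 6715532} = \frac{1}{-7287127} = - \frac{1}{7287127}$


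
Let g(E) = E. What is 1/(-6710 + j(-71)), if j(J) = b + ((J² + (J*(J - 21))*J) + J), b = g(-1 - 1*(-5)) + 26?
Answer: -1/465482 ≈ -2.1483e-6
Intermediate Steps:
b = 30 (b = (-1 - 1*(-5)) + 26 = (-1 + 5) + 26 = 4 + 26 = 30)
j(J) = 30 + J + J² + J²*(-21 + J) (j(J) = 30 + ((J² + (J*(J - 21))*J) + J) = 30 + ((J² + (J*(-21 + J))*J) + J) = 30 + ((J² + J²*(-21 + J)) + J) = 30 + (J + J² + J²*(-21 + J)) = 30 + J + J² + J²*(-21 + J))
1/(-6710 + j(-71)) = 1/(-6710 + (30 - 71 + (-71)³ - 20*(-71)²)) = 1/(-6710 + (30 - 71 - 357911 - 20*5041)) = 1/(-6710 + (30 - 71 - 357911 - 100820)) = 1/(-6710 - 458772) = 1/(-465482) = -1/465482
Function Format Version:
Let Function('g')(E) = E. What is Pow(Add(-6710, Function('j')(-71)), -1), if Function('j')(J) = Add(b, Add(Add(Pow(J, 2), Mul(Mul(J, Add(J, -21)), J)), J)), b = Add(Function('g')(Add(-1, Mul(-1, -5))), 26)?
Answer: Rational(-1, 465482) ≈ -2.1483e-6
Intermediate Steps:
b = 30 (b = Add(Add(-1, Mul(-1, -5)), 26) = Add(Add(-1, 5), 26) = Add(4, 26) = 30)
Function('j')(J) = Add(30, J, Pow(J, 2), Mul(Pow(J, 2), Add(-21, J))) (Function('j')(J) = Add(30, Add(Add(Pow(J, 2), Mul(Mul(J, Add(J, -21)), J)), J)) = Add(30, Add(Add(Pow(J, 2), Mul(Mul(J, Add(-21, J)), J)), J)) = Add(30, Add(Add(Pow(J, 2), Mul(Pow(J, 2), Add(-21, J))), J)) = Add(30, Add(J, Pow(J, 2), Mul(Pow(J, 2), Add(-21, J)))) = Add(30, J, Pow(J, 2), Mul(Pow(J, 2), Add(-21, J))))
Pow(Add(-6710, Function('j')(-71)), -1) = Pow(Add(-6710, Add(30, -71, Pow(-71, 3), Mul(-20, Pow(-71, 2)))), -1) = Pow(Add(-6710, Add(30, -71, -357911, Mul(-20, 5041))), -1) = Pow(Add(-6710, Add(30, -71, -357911, -100820)), -1) = Pow(Add(-6710, -458772), -1) = Pow(-465482, -1) = Rational(-1, 465482)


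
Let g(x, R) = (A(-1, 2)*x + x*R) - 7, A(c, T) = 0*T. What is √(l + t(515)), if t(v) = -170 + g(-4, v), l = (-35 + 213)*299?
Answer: 3*√5665 ≈ 225.80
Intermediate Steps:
A(c, T) = 0
g(x, R) = -7 + R*x (g(x, R) = (0*x + x*R) - 7 = (0 + R*x) - 7 = R*x - 7 = -7 + R*x)
l = 53222 (l = 178*299 = 53222)
t(v) = -177 - 4*v (t(v) = -170 + (-7 + v*(-4)) = -170 + (-7 - 4*v) = -177 - 4*v)
√(l + t(515)) = √(53222 + (-177 - 4*515)) = √(53222 + (-177 - 2060)) = √(53222 - 2237) = √50985 = 3*√5665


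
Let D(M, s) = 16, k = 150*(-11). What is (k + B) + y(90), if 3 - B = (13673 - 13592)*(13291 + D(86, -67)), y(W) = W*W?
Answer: -1071414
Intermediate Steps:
y(W) = W²
k = -1650
B = -1077864 (B = 3 - (13673 - 13592)*(13291 + 16) = 3 - 81*13307 = 3 - 1*1077867 = 3 - 1077867 = -1077864)
(k + B) + y(90) = (-1650 - 1077864) + 90² = -1079514 + 8100 = -1071414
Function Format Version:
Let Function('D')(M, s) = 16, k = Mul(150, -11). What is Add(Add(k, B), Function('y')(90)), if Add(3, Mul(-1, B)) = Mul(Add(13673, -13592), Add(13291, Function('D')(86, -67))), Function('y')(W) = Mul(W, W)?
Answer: -1071414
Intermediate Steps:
Function('y')(W) = Pow(W, 2)
k = -1650
B = -1077864 (B = Add(3, Mul(-1, Mul(Add(13673, -13592), Add(13291, 16)))) = Add(3, Mul(-1, Mul(81, 13307))) = Add(3, Mul(-1, 1077867)) = Add(3, -1077867) = -1077864)
Add(Add(k, B), Function('y')(90)) = Add(Add(-1650, -1077864), Pow(90, 2)) = Add(-1079514, 8100) = -1071414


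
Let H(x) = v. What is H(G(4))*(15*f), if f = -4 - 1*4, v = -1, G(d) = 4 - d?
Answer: 120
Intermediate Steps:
f = -8 (f = -4 - 4 = -8)
H(x) = -1
H(G(4))*(15*f) = -15*(-8) = -1*(-120) = 120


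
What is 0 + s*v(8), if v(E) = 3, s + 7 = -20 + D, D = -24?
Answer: -153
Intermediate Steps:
s = -51 (s = -7 + (-20 - 24) = -7 - 44 = -51)
0 + s*v(8) = 0 - 51*3 = 0 - 153 = -153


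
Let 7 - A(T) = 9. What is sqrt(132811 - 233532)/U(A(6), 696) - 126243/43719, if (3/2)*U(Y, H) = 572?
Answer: -3237/1121 + 3*I*sqrt(100721)/1144 ≈ -2.8876 + 0.83225*I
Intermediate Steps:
A(T) = -2 (A(T) = 7 - 1*9 = 7 - 9 = -2)
U(Y, H) = 1144/3 (U(Y, H) = (2/3)*572 = 1144/3)
sqrt(132811 - 233532)/U(A(6), 696) - 126243/43719 = sqrt(132811 - 233532)/(1144/3) - 126243/43719 = sqrt(-100721)*(3/1144) - 126243*1/43719 = (I*sqrt(100721))*(3/1144) - 3237/1121 = 3*I*sqrt(100721)/1144 - 3237/1121 = -3237/1121 + 3*I*sqrt(100721)/1144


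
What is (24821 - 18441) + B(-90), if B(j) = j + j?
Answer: 6200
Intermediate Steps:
B(j) = 2*j
(24821 - 18441) + B(-90) = (24821 - 18441) + 2*(-90) = 6380 - 180 = 6200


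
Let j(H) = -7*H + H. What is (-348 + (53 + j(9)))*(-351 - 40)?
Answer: 136459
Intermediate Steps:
j(H) = -6*H
(-348 + (53 + j(9)))*(-351 - 40) = (-348 + (53 - 6*9))*(-351 - 40) = (-348 + (53 - 54))*(-391) = (-348 - 1)*(-391) = -349*(-391) = 136459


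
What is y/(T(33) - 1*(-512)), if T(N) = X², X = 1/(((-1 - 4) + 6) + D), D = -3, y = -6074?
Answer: -24296/2049 ≈ -11.857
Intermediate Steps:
X = -½ (X = 1/(((-1 - 4) + 6) - 3) = 1/((-5 + 6) - 3) = 1/(1 - 3) = 1/(-2) = -½ ≈ -0.50000)
T(N) = ¼ (T(N) = (-½)² = ¼)
y/(T(33) - 1*(-512)) = -6074/(¼ - 1*(-512)) = -6074/(¼ + 512) = -6074/2049/4 = -6074*4/2049 = -24296/2049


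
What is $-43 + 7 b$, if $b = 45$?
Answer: $272$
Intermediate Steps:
$-43 + 7 b = -43 + 7 \cdot 45 = -43 + 315 = 272$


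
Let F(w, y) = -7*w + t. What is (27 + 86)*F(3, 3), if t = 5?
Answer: -1808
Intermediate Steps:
F(w, y) = 5 - 7*w (F(w, y) = -7*w + 5 = 5 - 7*w)
(27 + 86)*F(3, 3) = (27 + 86)*(5 - 7*3) = 113*(5 - 21) = 113*(-16) = -1808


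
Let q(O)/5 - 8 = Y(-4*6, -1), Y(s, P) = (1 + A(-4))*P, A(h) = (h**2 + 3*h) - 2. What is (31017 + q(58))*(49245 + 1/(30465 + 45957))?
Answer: 58411752989711/38211 ≈ 1.5287e+9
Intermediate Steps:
A(h) = -2 + h**2 + 3*h
Y(s, P) = 3*P (Y(s, P) = (1 + (-2 + (-4)**2 + 3*(-4)))*P = (1 + (-2 + 16 - 12))*P = (1 + 2)*P = 3*P)
q(O) = 25 (q(O) = 40 + 5*(3*(-1)) = 40 + 5*(-3) = 40 - 15 = 25)
(31017 + q(58))*(49245 + 1/(30465 + 45957)) = (31017 + 25)*(49245 + 1/(30465 + 45957)) = 31042*(49245 + 1/76422) = 31042*(3763401391/76422) = 58411752989711/38211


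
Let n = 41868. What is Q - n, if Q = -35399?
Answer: -77267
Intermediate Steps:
Q - n = -35399 - 1*41868 = -35399 - 41868 = -77267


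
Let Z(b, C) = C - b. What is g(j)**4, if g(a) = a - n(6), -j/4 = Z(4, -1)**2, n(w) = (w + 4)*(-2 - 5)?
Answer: 810000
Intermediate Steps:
n(w) = -28 - 7*w (n(w) = (4 + w)*(-7) = -28 - 7*w)
j = -100 (j = -4*(-1 - 1*4)**2 = -4*(-1 - 4)**2 = -4*(-5)**2 = -4*25 = -100)
g(a) = 70 + a (g(a) = a - (-28 - 7*6) = a - (-28 - 42) = a - 1*(-70) = a + 70 = 70 + a)
g(j)**4 = (70 - 100)**4 = (-30)**4 = 810000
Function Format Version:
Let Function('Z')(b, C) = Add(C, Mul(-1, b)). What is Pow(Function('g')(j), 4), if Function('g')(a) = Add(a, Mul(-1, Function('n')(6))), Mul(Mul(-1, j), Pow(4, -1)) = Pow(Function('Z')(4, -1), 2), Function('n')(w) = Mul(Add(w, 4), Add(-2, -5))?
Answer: 810000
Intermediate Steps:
Function('n')(w) = Add(-28, Mul(-7, w)) (Function('n')(w) = Mul(Add(4, w), -7) = Add(-28, Mul(-7, w)))
j = -100 (j = Mul(-4, Pow(Add(-1, Mul(-1, 4)), 2)) = Mul(-4, Pow(Add(-1, -4), 2)) = Mul(-4, Pow(-5, 2)) = Mul(-4, 25) = -100)
Function('g')(a) = Add(70, a) (Function('g')(a) = Add(a, Mul(-1, Add(-28, Mul(-7, 6)))) = Add(a, Mul(-1, Add(-28, -42))) = Add(a, Mul(-1, -70)) = Add(a, 70) = Add(70, a))
Pow(Function('g')(j), 4) = Pow(Add(70, -100), 4) = Pow(-30, 4) = 810000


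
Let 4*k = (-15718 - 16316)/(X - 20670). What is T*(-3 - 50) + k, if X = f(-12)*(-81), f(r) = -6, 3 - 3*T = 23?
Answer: 14279377/40368 ≈ 353.73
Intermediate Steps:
T = -20/3 (T = 1 - ⅓*23 = 1 - 23/3 = -20/3 ≈ -6.6667)
X = 486 (X = -6*(-81) = 486)
k = 5339/13456 (k = ((-15718 - 16316)/(486 - 20670))/4 = (-32034/(-20184))/4 = (-32034*(-1/20184))/4 = (¼)*(5339/3364) = 5339/13456 ≈ 0.39677)
T*(-3 - 50) + k = -20*(-3 - 50)/3 + 5339/13456 = -20/3*(-53) + 5339/13456 = 1060/3 + 5339/13456 = 14279377/40368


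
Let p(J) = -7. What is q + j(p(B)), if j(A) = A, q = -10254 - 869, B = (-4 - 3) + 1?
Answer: -11130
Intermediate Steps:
B = -6 (B = -7 + 1 = -6)
q = -11123
q + j(p(B)) = -11123 - 7 = -11130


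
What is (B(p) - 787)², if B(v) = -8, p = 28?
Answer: 632025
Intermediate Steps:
(B(p) - 787)² = (-8 - 787)² = (-795)² = 632025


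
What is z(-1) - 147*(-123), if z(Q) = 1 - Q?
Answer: 18083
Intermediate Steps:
z(-1) - 147*(-123) = (1 - 1*(-1)) - 147*(-123) = (1 + 1) + 18081 = 2 + 18081 = 18083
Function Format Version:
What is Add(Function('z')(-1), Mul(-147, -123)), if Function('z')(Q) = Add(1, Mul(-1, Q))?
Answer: 18083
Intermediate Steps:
Add(Function('z')(-1), Mul(-147, -123)) = Add(Add(1, Mul(-1, -1)), Mul(-147, -123)) = Add(Add(1, 1), 18081) = Add(2, 18081) = 18083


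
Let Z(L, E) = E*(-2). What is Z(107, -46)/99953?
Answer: 92/99953 ≈ 0.00092043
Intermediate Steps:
Z(L, E) = -2*E
Z(107, -46)/99953 = -2*(-46)/99953 = 92*(1/99953) = 92/99953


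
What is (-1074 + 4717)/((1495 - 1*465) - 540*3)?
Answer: -3643/590 ≈ -6.1746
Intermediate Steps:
(-1074 + 4717)/((1495 - 1*465) - 540*3) = 3643/((1495 - 465) - 1620) = 3643/(1030 - 1620) = 3643/(-590) = 3643*(-1/590) = -3643/590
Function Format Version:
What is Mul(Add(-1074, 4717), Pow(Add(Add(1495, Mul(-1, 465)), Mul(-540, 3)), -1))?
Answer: Rational(-3643, 590) ≈ -6.1746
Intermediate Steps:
Mul(Add(-1074, 4717), Pow(Add(Add(1495, Mul(-1, 465)), Mul(-540, 3)), -1)) = Mul(3643, Pow(Add(Add(1495, -465), -1620), -1)) = Mul(3643, Pow(Add(1030, -1620), -1)) = Mul(3643, Pow(-590, -1)) = Mul(3643, Rational(-1, 590)) = Rational(-3643, 590)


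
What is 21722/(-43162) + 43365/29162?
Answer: 88447369/89906446 ≈ 0.98377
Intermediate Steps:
21722/(-43162) + 43365/29162 = 21722*(-1/43162) + 43365*(1/29162) = -10861/21581 + 6195/4166 = 88447369/89906446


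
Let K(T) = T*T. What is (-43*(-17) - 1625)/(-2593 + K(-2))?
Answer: 298/863 ≈ 0.34531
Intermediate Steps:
K(T) = T**2
(-43*(-17) - 1625)/(-2593 + K(-2)) = (-43*(-17) - 1625)/(-2593 + (-2)**2) = (731 - 1625)/(-2593 + 4) = -894/(-2589) = -894*(-1/2589) = 298/863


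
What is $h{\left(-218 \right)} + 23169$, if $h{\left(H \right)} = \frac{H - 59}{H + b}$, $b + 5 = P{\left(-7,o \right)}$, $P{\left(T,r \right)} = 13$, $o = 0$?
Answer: $\frac{4865767}{210} \approx 23170.0$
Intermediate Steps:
$b = 8$ ($b = -5 + 13 = 8$)
$h{\left(H \right)} = \frac{-59 + H}{8 + H}$ ($h{\left(H \right)} = \frac{H - 59}{H + 8} = \frac{-59 + H}{8 + H}$)
$h{\left(-218 \right)} + 23169 = \frac{-59 - 218}{8 - 218} + 23169 = \frac{1}{-210} \left(-277\right) + 23169 = \left(- \frac{1}{210}\right) \left(-277\right) + 23169 = \frac{277}{210} + 23169 = \frac{4865767}{210}$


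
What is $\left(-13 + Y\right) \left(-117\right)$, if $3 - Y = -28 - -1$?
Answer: $-1989$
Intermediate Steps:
$Y = 30$ ($Y = 3 - \left(-28 - -1\right) = 3 - \left(-28 + 1\right) = 3 - -27 = 3 + 27 = 30$)
$\left(-13 + Y\right) \left(-117\right) = \left(-13 + 30\right) \left(-117\right) = 17 \left(-117\right) = -1989$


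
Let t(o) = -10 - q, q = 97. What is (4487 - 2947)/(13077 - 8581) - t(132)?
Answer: 120653/1124 ≈ 107.34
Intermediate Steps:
t(o) = -107 (t(o) = -10 - 1*97 = -10 - 97 = -107)
(4487 - 2947)/(13077 - 8581) - t(132) = (4487 - 2947)/(13077 - 8581) - 1*(-107) = 1540/4496 + 107 = 1540*(1/4496) + 107 = 385/1124 + 107 = 120653/1124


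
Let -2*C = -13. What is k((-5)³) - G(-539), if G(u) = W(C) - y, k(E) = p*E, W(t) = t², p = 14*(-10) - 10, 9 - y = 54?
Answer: 74651/4 ≈ 18663.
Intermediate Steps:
C = 13/2 (C = -½*(-13) = 13/2 ≈ 6.5000)
y = -45 (y = 9 - 1*54 = 9 - 54 = -45)
p = -150 (p = -140 - 10 = -150)
k(E) = -150*E
G(u) = 349/4 (G(u) = (13/2)² - 1*(-45) = 169/4 + 45 = 349/4)
k((-5)³) - G(-539) = -150*(-5)³ - 1*349/4 = -150*(-125) - 349/4 = 18750 - 349/4 = 74651/4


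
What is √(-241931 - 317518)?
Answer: 3*I*√62161 ≈ 747.96*I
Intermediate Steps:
√(-241931 - 317518) = √(-559449) = 3*I*√62161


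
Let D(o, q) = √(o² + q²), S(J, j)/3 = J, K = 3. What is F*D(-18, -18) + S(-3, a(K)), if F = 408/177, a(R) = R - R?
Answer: -9 + 2448*√2/59 ≈ 49.678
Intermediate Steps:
a(R) = 0
S(J, j) = 3*J
F = 136/59 (F = 408*(1/177) = 136/59 ≈ 2.3051)
F*D(-18, -18) + S(-3, a(K)) = 136*√((-18)² + (-18)²)/59 + 3*(-3) = 136*√(324 + 324)/59 - 9 = 136*√648/59 - 9 = 136*(18*√2)/59 - 9 = 2448*√2/59 - 9 = -9 + 2448*√2/59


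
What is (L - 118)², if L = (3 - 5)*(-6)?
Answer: 11236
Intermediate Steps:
L = 12 (L = -2*(-6) = 12)
(L - 118)² = (12 - 118)² = (-106)² = 11236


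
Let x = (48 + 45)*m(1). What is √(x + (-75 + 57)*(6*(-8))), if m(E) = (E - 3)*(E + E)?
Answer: 2*√123 ≈ 22.181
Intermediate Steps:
m(E) = 2*E*(-3 + E) (m(E) = (-3 + E)*(2*E) = 2*E*(-3 + E))
x = -372 (x = (48 + 45)*(2*1*(-3 + 1)) = 93*(2*1*(-2)) = 93*(-4) = -372)
√(x + (-75 + 57)*(6*(-8))) = √(-372 + (-75 + 57)*(6*(-8))) = √(-372 - 18*(-48)) = √(-372 + 864) = √492 = 2*√123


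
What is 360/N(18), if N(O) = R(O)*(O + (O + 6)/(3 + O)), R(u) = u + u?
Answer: 35/67 ≈ 0.52239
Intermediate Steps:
R(u) = 2*u
N(O) = 2*O*(O + (6 + O)/(3 + O)) (N(O) = (2*O)*(O + (O + 6)/(3 + O)) = (2*O)*(O + (6 + O)/(3 + O)) = 2*O*(O + (6 + O)/(3 + O)))
360/N(18) = 360/((2*18*(6 + 18**2 + 4*18)/(3 + 18))) = 360/((2*18*(6 + 324 + 72)/21)) = 360/((2*18*(1/21)*402)) = 360/(4824/7) = 360*(7/4824) = 35/67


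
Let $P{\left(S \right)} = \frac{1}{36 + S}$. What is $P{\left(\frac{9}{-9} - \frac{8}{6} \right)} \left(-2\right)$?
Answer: $- \frac{6}{101} \approx -0.059406$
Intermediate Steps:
$P{\left(\frac{9}{-9} - \frac{8}{6} \right)} \left(-2\right) = \frac{1}{36 + \left(\frac{9}{-9} - \frac{8}{6}\right)} \left(-2\right) = \frac{1}{36 + \left(9 \left(- \frac{1}{9}\right) - \frac{4}{3}\right)} \left(-2\right) = \frac{1}{36 - \frac{7}{3}} \left(-2\right) = \frac{1}{\frac{101}{3}} \left(-2\right) = \frac{3}{101} \left(-2\right) = - \frac{6}{101}$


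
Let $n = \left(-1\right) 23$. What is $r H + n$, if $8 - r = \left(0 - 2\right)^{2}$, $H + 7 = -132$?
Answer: $-579$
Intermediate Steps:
$H = -139$ ($H = -7 - 132 = -139$)
$n = -23$
$r = 4$ ($r = 8 - \left(0 - 2\right)^{2} = 8 - \left(-2\right)^{2} = 8 - 4 = 4$)
$r H + n = 4 \left(-139\right) - 23 = -556 - 23 = -579$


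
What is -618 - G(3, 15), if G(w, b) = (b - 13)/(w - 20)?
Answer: -10504/17 ≈ -617.88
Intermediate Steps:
G(w, b) = (-13 + b)/(-20 + w)
-618 - G(3, 15) = -618 - (-13 + 15)/(-20 + 3) = -618 - 2/(-17) = -618 - (-1)*2/17 = -618 - 1*(-2/17) = -618 + 2/17 = -10504/17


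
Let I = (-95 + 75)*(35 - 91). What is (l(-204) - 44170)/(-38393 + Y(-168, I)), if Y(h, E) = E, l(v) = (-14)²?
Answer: 43974/37273 ≈ 1.1798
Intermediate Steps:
l(v) = 196
I = 1120 (I = -20*(-56) = 1120)
(l(-204) - 44170)/(-38393 + Y(-168, I)) = (196 - 44170)/(-38393 + 1120) = -43974/(-37273) = -43974*(-1/37273) = 43974/37273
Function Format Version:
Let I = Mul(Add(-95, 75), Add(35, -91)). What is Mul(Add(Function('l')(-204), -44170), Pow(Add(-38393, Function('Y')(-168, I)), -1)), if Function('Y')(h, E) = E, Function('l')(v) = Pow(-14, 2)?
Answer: Rational(43974, 37273) ≈ 1.1798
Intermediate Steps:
Function('l')(v) = 196
I = 1120 (I = Mul(-20, -56) = 1120)
Mul(Add(Function('l')(-204), -44170), Pow(Add(-38393, Function('Y')(-168, I)), -1)) = Mul(Add(196, -44170), Pow(Add(-38393, 1120), -1)) = Mul(-43974, Pow(-37273, -1)) = Mul(-43974, Rational(-1, 37273)) = Rational(43974, 37273)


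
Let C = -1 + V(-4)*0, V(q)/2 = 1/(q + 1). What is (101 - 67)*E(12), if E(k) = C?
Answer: -34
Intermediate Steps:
V(q) = 2/(1 + q) (V(q) = 2/(q + 1) = 2/(1 + q))
C = -1 (C = -1 + (2/(1 - 4))*0 = -1 + (2/(-3))*0 = -1 + (2*(-⅓))*0 = -1 - ⅔*0 = -1 + 0 = -1)
E(k) = -1
(101 - 67)*E(12) = (101 - 67)*(-1) = 34*(-1) = -34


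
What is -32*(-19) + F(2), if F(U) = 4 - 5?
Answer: 607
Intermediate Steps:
F(U) = -1
-32*(-19) + F(2) = -32*(-19) - 1 = 608 - 1 = 607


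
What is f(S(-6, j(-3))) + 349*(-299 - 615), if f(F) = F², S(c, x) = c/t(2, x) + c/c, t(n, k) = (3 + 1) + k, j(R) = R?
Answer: -318961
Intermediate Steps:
t(n, k) = 4 + k
S(c, x) = 1 + c/(4 + x) (S(c, x) = c/(4 + x) + c/c = c/(4 + x) + 1 = 1 + c/(4 + x))
f(S(-6, j(-3))) + 349*(-299 - 615) = ((4 - 6 - 3)/(4 - 3))² + 349*(-299 - 615) = (-5/1)² + 349*(-914) = (1*(-5))² - 318986 = (-5)² - 318986 = 25 - 318986 = -318961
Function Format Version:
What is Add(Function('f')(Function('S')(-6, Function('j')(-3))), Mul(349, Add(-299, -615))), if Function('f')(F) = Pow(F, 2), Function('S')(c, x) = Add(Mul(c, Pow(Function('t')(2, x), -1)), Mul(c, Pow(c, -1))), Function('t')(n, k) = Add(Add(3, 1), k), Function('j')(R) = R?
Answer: -318961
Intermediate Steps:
Function('t')(n, k) = Add(4, k)
Function('S')(c, x) = Add(1, Mul(c, Pow(Add(4, x), -1))) (Function('S')(c, x) = Add(Mul(c, Pow(Add(4, x), -1)), Mul(c, Pow(c, -1))) = Add(Mul(c, Pow(Add(4, x), -1)), 1) = Add(1, Mul(c, Pow(Add(4, x), -1))))
Add(Function('f')(Function('S')(-6, Function('j')(-3))), Mul(349, Add(-299, -615))) = Add(Pow(Mul(Pow(Add(4, -3), -1), Add(4, -6, -3)), 2), Mul(349, Add(-299, -615))) = Add(Pow(Mul(Pow(1, -1), -5), 2), Mul(349, -914)) = Add(Pow(Mul(1, -5), 2), -318986) = Add(Pow(-5, 2), -318986) = Add(25, -318986) = -318961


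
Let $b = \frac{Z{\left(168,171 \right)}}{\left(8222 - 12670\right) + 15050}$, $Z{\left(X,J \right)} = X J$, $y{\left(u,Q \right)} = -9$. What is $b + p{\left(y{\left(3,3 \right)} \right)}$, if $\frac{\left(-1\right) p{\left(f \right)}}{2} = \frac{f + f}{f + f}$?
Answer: $\frac{22}{31} \approx 0.70968$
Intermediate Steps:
$Z{\left(X,J \right)} = J X$
$p{\left(f \right)} = -2$ ($p{\left(f \right)} = - 2 \frac{f + f}{f + f} = - 2 \frac{2 f}{2 f} = - 2 \cdot 2 f \frac{1}{2 f} = \left(-2\right) 1 = -2$)
$b = \frac{84}{31}$ ($b = \frac{171 \cdot 168}{\left(8222 - 12670\right) + 15050} = \frac{28728}{-4448 + 15050} = \frac{28728}{10602} = 28728 \cdot \frac{1}{10602} = \frac{84}{31} \approx 2.7097$)
$b + p{\left(y{\left(3,3 \right)} \right)} = \frac{84}{31} - 2 = \frac{22}{31}$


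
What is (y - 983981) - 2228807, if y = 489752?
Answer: -2723036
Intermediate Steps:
(y - 983981) - 2228807 = (489752 - 983981) - 2228807 = -494229 - 2228807 = -2723036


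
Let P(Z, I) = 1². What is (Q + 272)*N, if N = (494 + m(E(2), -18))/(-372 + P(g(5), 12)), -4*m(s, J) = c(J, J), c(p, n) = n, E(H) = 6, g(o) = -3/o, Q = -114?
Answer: -78763/371 ≈ -212.30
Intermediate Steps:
P(Z, I) = 1
m(s, J) = -J/4
N = -997/742 (N = (494 - ¼*(-18))/(-372 + 1) = (494 + 9/2)/(-371) = (997/2)*(-1/371) = -997/742 ≈ -1.3437)
(Q + 272)*N = (-114 + 272)*(-997/742) = 158*(-997/742) = -78763/371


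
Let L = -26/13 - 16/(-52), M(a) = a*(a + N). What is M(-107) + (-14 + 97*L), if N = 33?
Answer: 100618/13 ≈ 7739.8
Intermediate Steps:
M(a) = a*(33 + a) (M(a) = a*(a + 33) = a*(33 + a))
L = -22/13 (L = -26*1/13 - 16*(-1/52) = -2 + 4/13 = -22/13 ≈ -1.6923)
M(-107) + (-14 + 97*L) = -107*(33 - 107) + (-14 + 97*(-22/13)) = -107*(-74) + (-14 - 2134/13) = 7918 - 2316/13 = 100618/13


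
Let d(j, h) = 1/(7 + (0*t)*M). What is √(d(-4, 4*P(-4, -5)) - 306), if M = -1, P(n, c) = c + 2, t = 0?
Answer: I*√14987/7 ≈ 17.489*I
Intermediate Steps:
P(n, c) = 2 + c
d(j, h) = ⅐ (d(j, h) = 1/(7 + (0*0)*(-1)) = 1/(7 + 0*(-1)) = 1/(7 + 0) = 1/7 = ⅐)
√(d(-4, 4*P(-4, -5)) - 306) = √(⅐ - 306) = √(-2141/7) = I*√14987/7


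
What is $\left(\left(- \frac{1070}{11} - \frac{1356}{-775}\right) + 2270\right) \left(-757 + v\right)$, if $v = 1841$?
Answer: $\frac{20094558944}{8525} \approx 2.3571 \cdot 10^{6}$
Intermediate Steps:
$\left(\left(- \frac{1070}{11} - \frac{1356}{-775}\right) + 2270\right) \left(-757 + v\right) = \left(\left(- \frac{1070}{11} - \frac{1356}{-775}\right) + 2270\right) \left(-757 + 1841\right) = \left(\left(\left(-1070\right) \frac{1}{11} - - \frac{1356}{775}\right) + 2270\right) 1084 = \left(\left(- \frac{1070}{11} + \frac{1356}{775}\right) + 2270\right) 1084 = \left(- \frac{814334}{8525} + 2270\right) 1084 = \frac{18537416}{8525} \cdot 1084 = \frac{20094558944}{8525}$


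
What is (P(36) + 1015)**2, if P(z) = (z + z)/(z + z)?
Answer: 1032256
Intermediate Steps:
P(z) = 1 (P(z) = (2*z)/((2*z)) = (2*z)*(1/(2*z)) = 1)
(P(36) + 1015)**2 = (1 + 1015)**2 = 1016**2 = 1032256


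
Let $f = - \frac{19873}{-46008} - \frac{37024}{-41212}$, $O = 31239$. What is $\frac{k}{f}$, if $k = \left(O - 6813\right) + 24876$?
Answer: $\frac{23370154944048}{630601567} \approx 37060.0$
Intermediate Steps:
$f = \frac{630601567}{474020424}$ ($f = \left(-19873\right) \left(- \frac{1}{46008}\right) - - \frac{9256}{10303} = \frac{19873}{46008} + \frac{9256}{10303} = \frac{630601567}{474020424} \approx 1.3303$)
$k = 49302$ ($k = \left(31239 - 6813\right) + 24876 = 24426 + 24876 = 49302$)
$\frac{k}{f} = \frac{49302}{\frac{630601567}{474020424}} = 49302 \cdot \frac{474020424}{630601567} = \frac{23370154944048}{630601567}$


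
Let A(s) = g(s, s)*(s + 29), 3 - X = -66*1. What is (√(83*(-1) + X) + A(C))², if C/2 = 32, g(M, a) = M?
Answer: (5952 + I*√14)² ≈ 3.5426e+7 + 4.45e+4*I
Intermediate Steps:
C = 64 (C = 2*32 = 64)
X = 69 (X = 3 - (-66) = 3 - 1*(-66) = 3 + 66 = 69)
A(s) = s*(29 + s) (A(s) = s*(s + 29) = s*(29 + s))
(√(83*(-1) + X) + A(C))² = (√(83*(-1) + 69) + 64*(29 + 64))² = (√(-83 + 69) + 64*93)² = (√(-14) + 5952)² = (I*√14 + 5952)² = (5952 + I*√14)²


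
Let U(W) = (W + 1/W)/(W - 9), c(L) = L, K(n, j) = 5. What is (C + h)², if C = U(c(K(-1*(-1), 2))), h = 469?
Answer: 21874329/100 ≈ 2.1874e+5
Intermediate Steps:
U(W) = (W + 1/W)/(-9 + W)
C = -13/10 (C = (1 + 5²)/(5*(-9 + 5)) = (⅕)*(1 + 25)/(-4) = (⅕)*(-¼)*26 = -13/10 ≈ -1.3000)
(C + h)² = (-13/10 + 469)² = (4677/10)² = 21874329/100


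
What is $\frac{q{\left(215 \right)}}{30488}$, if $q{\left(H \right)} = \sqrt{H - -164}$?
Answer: $\frac{\sqrt{379}}{30488} \approx 0.00063854$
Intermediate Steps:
$q{\left(H \right)} = \sqrt{164 + H}$ ($q{\left(H \right)} = \sqrt{H + 164} = \sqrt{164 + H}$)
$\frac{q{\left(215 \right)}}{30488} = \frac{\sqrt{164 + 215}}{30488} = \sqrt{379} \cdot \frac{1}{30488} = \frac{\sqrt{379}}{30488}$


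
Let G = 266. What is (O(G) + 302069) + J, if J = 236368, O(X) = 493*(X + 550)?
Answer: 940725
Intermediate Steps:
O(X) = 271150 + 493*X (O(X) = 493*(550 + X) = 271150 + 493*X)
(O(G) + 302069) + J = ((271150 + 493*266) + 302069) + 236368 = ((271150 + 131138) + 302069) + 236368 = (402288 + 302069) + 236368 = 704357 + 236368 = 940725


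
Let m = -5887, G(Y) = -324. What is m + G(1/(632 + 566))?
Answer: -6211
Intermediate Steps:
m + G(1/(632 + 566)) = -5887 - 324 = -6211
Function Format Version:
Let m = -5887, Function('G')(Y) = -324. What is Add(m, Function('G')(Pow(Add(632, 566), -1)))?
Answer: -6211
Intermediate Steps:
Add(m, Function('G')(Pow(Add(632, 566), -1))) = Add(-5887, -324) = -6211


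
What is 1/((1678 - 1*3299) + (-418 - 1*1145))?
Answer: -1/3184 ≈ -0.00031407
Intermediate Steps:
1/((1678 - 1*3299) + (-418 - 1*1145)) = 1/((1678 - 3299) + (-418 - 1145)) = 1/(-1621 - 1563) = 1/(-3184) = -1/3184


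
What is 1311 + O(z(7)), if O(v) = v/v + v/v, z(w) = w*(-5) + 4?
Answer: 1313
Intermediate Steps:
z(w) = 4 - 5*w (z(w) = -5*w + 4 = 4 - 5*w)
O(v) = 2 (O(v) = 1 + 1 = 2)
1311 + O(z(7)) = 1311 + 2 = 1313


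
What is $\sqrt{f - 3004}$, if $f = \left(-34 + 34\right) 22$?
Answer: $2 i \sqrt{751} \approx 54.809 i$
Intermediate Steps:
$f = 0$ ($f = 0 \cdot 22 = 0$)
$\sqrt{f - 3004} = \sqrt{0 - 3004} = \sqrt{-3004} = 2 i \sqrt{751}$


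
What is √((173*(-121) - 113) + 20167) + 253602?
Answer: 253602 + I*√879 ≈ 2.536e+5 + 29.648*I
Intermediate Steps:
√((173*(-121) - 113) + 20167) + 253602 = √((-20933 - 113) + 20167) + 253602 = √(-21046 + 20167) + 253602 = √(-879) + 253602 = I*√879 + 253602 = 253602 + I*√879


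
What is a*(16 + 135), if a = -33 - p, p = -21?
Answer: -1812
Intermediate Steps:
a = -12 (a = -33 - 1*(-21) = -33 + 21 = -12)
a*(16 + 135) = -12*(16 + 135) = -12*151 = -1812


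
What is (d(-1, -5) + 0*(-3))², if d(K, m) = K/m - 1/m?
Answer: 4/25 ≈ 0.16000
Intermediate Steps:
d(K, m) = -1/m + K/m
(d(-1, -5) + 0*(-3))² = ((-1 - 1)/(-5) + 0*(-3))² = (-⅕*(-2) + 0)² = (⅖ + 0)² = (⅖)² = 4/25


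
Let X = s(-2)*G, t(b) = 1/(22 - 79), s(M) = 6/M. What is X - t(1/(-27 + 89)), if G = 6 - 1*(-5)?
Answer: -1880/57 ≈ -32.982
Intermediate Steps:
G = 11 (G = 6 + 5 = 11)
t(b) = -1/57 (t(b) = 1/(-57) = -1/57)
X = -33 (X = (6/(-2))*11 = (6*(-½))*11 = -3*11 = -33)
X - t(1/(-27 + 89)) = -33 - 1*(-1/57) = -33 + 1/57 = -1880/57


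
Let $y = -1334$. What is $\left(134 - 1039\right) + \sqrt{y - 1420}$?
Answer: $-905 + 9 i \sqrt{34} \approx -905.0 + 52.479 i$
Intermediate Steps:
$\left(134 - 1039\right) + \sqrt{y - 1420} = \left(134 - 1039\right) + \sqrt{-1334 - 1420} = -905 + \sqrt{-2754} = -905 + 9 i \sqrt{34}$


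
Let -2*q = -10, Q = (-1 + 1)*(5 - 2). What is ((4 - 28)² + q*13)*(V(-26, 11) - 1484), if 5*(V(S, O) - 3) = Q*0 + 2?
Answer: -4745323/5 ≈ -9.4907e+5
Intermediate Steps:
Q = 0 (Q = 0*3 = 0)
q = 5 (q = -½*(-10) = 5)
V(S, O) = 17/5 (V(S, O) = 3 + (0*0 + 2)/5 = 3 + (0 + 2)/5 = 3 + (⅕)*2 = 3 + ⅖ = 17/5)
((4 - 28)² + q*13)*(V(-26, 11) - 1484) = ((4 - 28)² + 5*13)*(17/5 - 1484) = ((-24)² + 65)*(-7403/5) = (576 + 65)*(-7403/5) = 641*(-7403/5) = -4745323/5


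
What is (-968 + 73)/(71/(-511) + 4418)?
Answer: -457345/2257527 ≈ -0.20259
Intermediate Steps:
(-968 + 73)/(71/(-511) + 4418) = -895/(71*(-1/511) + 4418) = -895/(-71/511 + 4418) = -895/2257527/511 = -895*511/2257527 = -457345/2257527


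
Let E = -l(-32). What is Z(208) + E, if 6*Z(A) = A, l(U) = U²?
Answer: -2968/3 ≈ -989.33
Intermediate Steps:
Z(A) = A/6
E = -1024 (E = -1*(-32)² = -1*1024 = -1024)
Z(208) + E = (⅙)*208 - 1024 = 104/3 - 1024 = -2968/3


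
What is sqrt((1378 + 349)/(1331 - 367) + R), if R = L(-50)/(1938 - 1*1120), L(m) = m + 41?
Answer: sqrt(69195930845)/197138 ≈ 1.3344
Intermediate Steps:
L(m) = 41 + m
R = -9/818 (R = (41 - 50)/(1938 - 1*1120) = -9/(1938 - 1120) = -9/818 ≈ -0.011002)
sqrt((1378 + 349)/(1331 - 367) + R) = sqrt((1378 + 349)/(1331 - 367) - 9/818) = sqrt(1727/964 - 9/818) = sqrt(702005/394276) = sqrt(69195930845)/197138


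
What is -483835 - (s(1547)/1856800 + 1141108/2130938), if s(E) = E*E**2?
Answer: -961146923539031687/1978362839200 ≈ -4.8583e+5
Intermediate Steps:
s(E) = E**3
-483835 - (s(1547)/1856800 + 1141108/2130938) = -483835 - (1547**3/1856800 + 1141108/2130938) = -483835 - (3702294323*(1/1856800) + 1141108*(1/2130938)) = -483835 - (3702294323/1856800 + 570554/1065469) = -483835 - 1*3945739234699687/1978362839200 = -483835 - 3945739234699687/1978362839200 = -961146923539031687/1978362839200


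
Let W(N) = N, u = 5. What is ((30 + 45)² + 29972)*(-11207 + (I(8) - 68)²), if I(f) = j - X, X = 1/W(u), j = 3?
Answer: -6190282703/25 ≈ -2.4761e+8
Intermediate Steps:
X = ⅕ (X = 1/5 = ⅕ ≈ 0.20000)
I(f) = 14/5 (I(f) = 3 - 1*⅕ = 3 - ⅕ = 14/5)
((30 + 45)² + 29972)*(-11207 + (I(8) - 68)²) = ((30 + 45)² + 29972)*(-11207 + (14/5 - 68)²) = (75² + 29972)*(-11207 + (-326/5)²) = (5625 + 29972)*(-11207 + 106276/25) = 35597*(-173899/25) = -6190282703/25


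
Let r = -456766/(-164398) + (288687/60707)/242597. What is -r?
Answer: -3363496925512970/1210572298357721 ≈ -2.7784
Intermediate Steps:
r = 3363496925512970/1210572298357721 (r = -456766*(-1/164398) + (288687*(1/60707))*(1/242597) = 228383/82199 + (288687/60707)*(1/242597) = 228383/82199 + 288687/14727336079 = 3363496925512970/1210572298357721 ≈ 2.7784)
-r = -1*3363496925512970/1210572298357721 = -3363496925512970/1210572298357721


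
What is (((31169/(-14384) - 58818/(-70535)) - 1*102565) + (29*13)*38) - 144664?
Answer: -236299016169623/1014575440 ≈ -2.3290e+5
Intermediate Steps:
(((31169/(-14384) - 58818/(-70535)) - 1*102565) + (29*13)*38) - 144664 = (((31169*(-1/14384) - 58818*(-1/70535)) - 102565) + 377*38) - 144664 = (((-31169/14384 + 58818/70535) - 102565) + 14326) - 144664 = ((-1352467303/1014575440 - 102565) + 14326) - 144664 = (-104061282470903/1014575440 + 14326) - 144664 = -89526474717463/1014575440 - 144664 = -236299016169623/1014575440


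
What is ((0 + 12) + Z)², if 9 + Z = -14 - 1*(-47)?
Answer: 1296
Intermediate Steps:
Z = 24 (Z = -9 + (-14 - 1*(-47)) = -9 + (-14 + 47) = -9 + 33 = 24)
((0 + 12) + Z)² = ((0 + 12) + 24)² = (12 + 24)² = 36² = 1296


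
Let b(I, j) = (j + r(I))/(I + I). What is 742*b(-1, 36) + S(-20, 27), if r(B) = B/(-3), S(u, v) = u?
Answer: -40499/3 ≈ -13500.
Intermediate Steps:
r(B) = -B/3
b(I, j) = (j - I/3)/(2*I) (b(I, j) = (j - I/3)/(I + I) = (j - I/3)/((2*I)) = (j - I/3)*(1/(2*I)) = (j - I/3)/(2*I))
742*b(-1, 36) + S(-20, 27) = 742*((1/6)*(-1*(-1) + 3*36)/(-1)) - 20 = 742*((1/6)*(-1)*(1 + 108)) - 20 = 742*((1/6)*(-1)*109) - 20 = 742*(-109/6) - 20 = -40439/3 - 20 = -40499/3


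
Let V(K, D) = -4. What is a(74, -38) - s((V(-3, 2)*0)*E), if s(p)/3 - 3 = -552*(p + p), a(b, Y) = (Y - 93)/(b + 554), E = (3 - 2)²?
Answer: -5783/628 ≈ -9.2086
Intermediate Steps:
E = 1 (E = 1² = 1)
a(b, Y) = (-93 + Y)/(554 + b)
s(p) = 9 - 3312*p (s(p) = 9 + 3*(-552*(p + p)) = 9 + 3*(-1104*p) = 9 - 3312*p)
a(74, -38) - s((V(-3, 2)*0)*E) = (-93 - 38)/(554 + 74) - (9 - 3312*(-4*0)) = -131/628 - (9 - 0) = (1/628)*(-131) - (9 - 3312*0) = -131/628 - (9 + 0) = -131/628 - 1*9 = -131/628 - 9 = -5783/628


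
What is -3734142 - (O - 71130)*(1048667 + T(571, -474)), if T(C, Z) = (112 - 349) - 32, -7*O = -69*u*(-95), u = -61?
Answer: 102774526896/7 ≈ 1.4682e+10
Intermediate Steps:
O = 399855/7 (O = -(-69*(-61))*(-95)/7 = -4209*(-95)/7 = -⅐*(-399855) = 399855/7 ≈ 57122.)
T(C, Z) = -269 (T(C, Z) = -237 - 32 = -269)
-3734142 - (O - 71130)*(1048667 + T(571, -474)) = -3734142 - (399855/7 - 71130)*(1048667 - 269) = -3734142 - (-98055)*1048398/7 = -3734142 - 1*(-102800665890/7) = -3734142 + 102800665890/7 = 102774526896/7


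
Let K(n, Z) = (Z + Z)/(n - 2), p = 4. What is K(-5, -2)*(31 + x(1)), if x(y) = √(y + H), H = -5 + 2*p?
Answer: 132/7 ≈ 18.857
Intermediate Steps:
H = 3 (H = -5 + 2*4 = -5 + 8 = 3)
x(y) = √(3 + y) (x(y) = √(y + 3) = √(3 + y))
K(n, Z) = 2*Z/(-2 + n) (K(n, Z) = (2*Z)/(-2 + n) = 2*Z/(-2 + n))
K(-5, -2)*(31 + x(1)) = (2*(-2)/(-2 - 5))*(31 + √(3 + 1)) = (2*(-2)/(-7))*(31 + √4) = (2*(-2)*(-⅐))*(31 + 2) = (4/7)*33 = 132/7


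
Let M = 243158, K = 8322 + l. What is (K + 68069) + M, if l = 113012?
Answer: 432561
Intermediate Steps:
K = 121334 (K = 8322 + 113012 = 121334)
(K + 68069) + M = (121334 + 68069) + 243158 = 189403 + 243158 = 432561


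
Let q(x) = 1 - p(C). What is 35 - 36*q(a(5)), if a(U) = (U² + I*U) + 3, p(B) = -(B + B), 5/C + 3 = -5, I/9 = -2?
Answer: 44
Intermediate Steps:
I = -18 (I = 9*(-2) = -18)
C = -5/8 (C = 5/(-3 - 5) = 5/(-8) = 5*(-⅛) = -5/8 ≈ -0.62500)
p(B) = -2*B
a(U) = 3 + U² - 18*U (a(U) = (U² - 18*U) + 3 = 3 + U² - 18*U)
q(x) = -¼ (q(x) = 1 - (-2)*(-5)/8 = 1 - 1*5/4 = 1 - 5/4 = -¼)
35 - 36*q(a(5)) = 35 - 36*(-¼) = 35 + 9 = 44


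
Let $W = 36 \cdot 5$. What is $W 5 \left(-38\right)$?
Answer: $-34200$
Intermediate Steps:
$W = 180$
$W 5 \left(-38\right) = 180 \cdot 5 \left(-38\right) = 900 \left(-38\right) = -34200$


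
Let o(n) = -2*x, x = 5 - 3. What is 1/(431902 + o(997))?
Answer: 1/431898 ≈ 2.3154e-6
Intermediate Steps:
x = 2
o(n) = -4 (o(n) = -2*2 = -4)
1/(431902 + o(997)) = 1/(431902 - 4) = 1/431898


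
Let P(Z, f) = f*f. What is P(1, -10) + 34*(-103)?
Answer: -3402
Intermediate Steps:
P(Z, f) = f²
P(1, -10) + 34*(-103) = (-10)² + 34*(-103) = 100 - 3502 = -3402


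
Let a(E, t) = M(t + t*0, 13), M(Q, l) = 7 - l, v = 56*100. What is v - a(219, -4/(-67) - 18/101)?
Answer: 5606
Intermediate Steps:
v = 5600
a(E, t) = -6 (a(E, t) = 7 - 1*13 = 7 - 13 = -6)
v - a(219, -4/(-67) - 18/101) = 5600 - 1*(-6) = 5600 + 6 = 5606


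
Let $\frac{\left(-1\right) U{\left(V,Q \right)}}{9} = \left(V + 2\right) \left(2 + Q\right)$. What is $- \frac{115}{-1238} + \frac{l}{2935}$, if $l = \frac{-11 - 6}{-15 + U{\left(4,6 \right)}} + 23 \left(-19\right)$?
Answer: $- \frac{90934961}{1624187910} \approx -0.055988$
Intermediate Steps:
$U{\left(V,Q \right)} = - 9 \left(2 + Q\right) \left(2 + V\right)$ ($U{\left(V,Q \right)} = - 9 \left(V + 2\right) \left(2 + Q\right) = - 9 \left(2 + V\right) \left(2 + Q\right) = - 9 \left(2 + Q\right) \left(2 + V\right)$)
$l = - \frac{195322}{447}$ ($l = \frac{-11 - 6}{-15 - \left(216 + 216\right)} + 23 \left(-19\right) = - \frac{17}{-15 - 432} - 437 = - \frac{17}{-447} - 437 = \left(-17\right) \left(- \frac{1}{447}\right) - 437 = \frac{17}{447} - 437 = - \frac{195322}{447} \approx -436.96$)
$- \frac{115}{-1238} + \frac{l}{2935} = - \frac{115}{-1238} - \frac{195322}{447 \cdot 2935} = \left(-115\right) \left(- \frac{1}{1238}\right) - \frac{195322}{1311945} = \frac{115}{1238} - \frac{195322}{1311945} = - \frac{90934961}{1624187910}$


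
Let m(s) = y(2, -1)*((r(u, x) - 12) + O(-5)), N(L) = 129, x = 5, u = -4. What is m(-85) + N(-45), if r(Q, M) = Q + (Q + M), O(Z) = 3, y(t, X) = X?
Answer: 141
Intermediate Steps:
r(Q, M) = M + 2*Q (r(Q, M) = Q + (M + Q) = M + 2*Q)
m(s) = 12 (m(s) = -(((5 + 2*(-4)) - 12) + 3) = -(((5 - 8) - 12) + 3) = -((-3 - 12) + 3) = -(-15 + 3) = -1*(-12) = 12)
m(-85) + N(-45) = 12 + 129 = 141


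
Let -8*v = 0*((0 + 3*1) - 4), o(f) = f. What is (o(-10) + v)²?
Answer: 100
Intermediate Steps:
v = 0 (v = -0*((0 + 3*1) - 4) = -0*((0 + 3) - 4) = -0*(3 - 4) = -0*(-1) = -⅛*0 = 0)
(o(-10) + v)² = (-10 + 0)² = (-10)² = 100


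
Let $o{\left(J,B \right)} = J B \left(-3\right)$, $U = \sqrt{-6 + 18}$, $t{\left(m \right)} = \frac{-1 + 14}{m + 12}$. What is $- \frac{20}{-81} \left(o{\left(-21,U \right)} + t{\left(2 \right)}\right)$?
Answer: $\frac{130}{567} + \frac{280 \sqrt{3}}{9} \approx 54.115$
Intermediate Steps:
$t{\left(m \right)} = \frac{13}{12 + m}$
$U = 2 \sqrt{3}$ ($U = \sqrt{12} = 2 \sqrt{3} \approx 3.4641$)
$o{\left(J,B \right)} = - 3 B J$ ($o{\left(J,B \right)} = B J \left(-3\right) = - 3 B J$)
$- \frac{20}{-81} \left(o{\left(-21,U \right)} + t{\left(2 \right)}\right) = - \frac{20}{-81} \left(\left(-3\right) 2 \sqrt{3} \left(-21\right) + \frac{13}{12 + 2}\right) = \left(-20\right) \left(- \frac{1}{81}\right) \left(126 \sqrt{3} + \frac{13}{14}\right) = \frac{20 \left(126 \sqrt{3} + 13 \cdot \frac{1}{14}\right)}{81} = \frac{20 \left(126 \sqrt{3} + \frac{13}{14}\right)}{81} = \frac{20 \left(\frac{13}{14} + 126 \sqrt{3}\right)}{81} = \frac{130}{567} + \frac{280 \sqrt{3}}{9}$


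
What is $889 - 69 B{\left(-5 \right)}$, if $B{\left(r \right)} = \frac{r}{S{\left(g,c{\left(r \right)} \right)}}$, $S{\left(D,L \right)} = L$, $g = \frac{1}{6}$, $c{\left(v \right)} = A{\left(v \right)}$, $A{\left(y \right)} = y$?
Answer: $820$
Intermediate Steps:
$c{\left(v \right)} = v$
$g = \frac{1}{6} \approx 0.16667$
$B{\left(r \right)} = 1$ ($B{\left(r \right)} = \frac{r}{r} = 1$)
$889 - 69 B{\left(-5 \right)} = 889 - 69 = 820$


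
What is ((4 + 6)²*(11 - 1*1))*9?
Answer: 9000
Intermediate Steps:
((4 + 6)²*(11 - 1*1))*9 = (10²*(11 - 1))*9 = (100*10)*9 = 1000*9 = 9000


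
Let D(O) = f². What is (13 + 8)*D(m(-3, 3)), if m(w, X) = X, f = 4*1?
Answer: 336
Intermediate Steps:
f = 4
D(O) = 16 (D(O) = 4² = 16)
(13 + 8)*D(m(-3, 3)) = (13 + 8)*16 = 21*16 = 336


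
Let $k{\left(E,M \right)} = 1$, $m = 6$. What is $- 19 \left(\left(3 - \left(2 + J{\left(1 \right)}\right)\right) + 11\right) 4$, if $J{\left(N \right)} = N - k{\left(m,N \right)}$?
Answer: $-912$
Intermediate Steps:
$J{\left(N \right)} = -1 + N$ ($J{\left(N \right)} = N - 1 = -1 + N$)
$- 19 \left(\left(3 - \left(2 + J{\left(1 \right)}\right)\right) + 11\right) 4 = - 19 \left(\left(3 - 2\right) + 11\right) 4 = - 19 \left(1 + 11\right) 4 = \left(-19\right) 12 \cdot 4 = \left(-228\right) 4 = -912$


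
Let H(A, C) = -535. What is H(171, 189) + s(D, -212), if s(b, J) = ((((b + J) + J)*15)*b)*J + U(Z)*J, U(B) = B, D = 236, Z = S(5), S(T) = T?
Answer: 141088645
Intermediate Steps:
Z = 5
s(b, J) = 5*J + J*b*(15*b + 30*J) (s(b, J) = ((((b + J) + J)*15)*b)*J + 5*J = ((((J + b) + J)*15)*b)*J + 5*J = (((b + 2*J)*15)*b)*J + 5*J = ((15*b + 30*J)*b)*J + 5*J = (b*(15*b + 30*J))*J + 5*J = J*b*(15*b + 30*J) + 5*J = 5*J + J*b*(15*b + 30*J))
H(171, 189) + s(D, -212) = -535 + 5*(-212)*(1 + 3*236² + 6*(-212)*236) = -535 + 5*(-212)*(1 + 3*55696 - 300192) = -535 + 5*(-212)*(1 + 167088 - 300192) = -535 + 5*(-212)*(-133103) = -535 + 141089180 = 141088645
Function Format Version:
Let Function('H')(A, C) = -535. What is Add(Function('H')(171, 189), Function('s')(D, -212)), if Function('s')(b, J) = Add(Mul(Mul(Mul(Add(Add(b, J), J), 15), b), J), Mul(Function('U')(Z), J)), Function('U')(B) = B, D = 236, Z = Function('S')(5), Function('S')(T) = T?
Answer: 141088645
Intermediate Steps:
Z = 5
Function('s')(b, J) = Add(Mul(5, J), Mul(J, b, Add(Mul(15, b), Mul(30, J)))) (Function('s')(b, J) = Add(Mul(Mul(Mul(Add(Add(b, J), J), 15), b), J), Mul(5, J)) = Add(Mul(Mul(Mul(Add(Add(J, b), J), 15), b), J), Mul(5, J)) = Add(Mul(Mul(Mul(Add(b, Mul(2, J)), 15), b), J), Mul(5, J)) = Add(Mul(Mul(Add(Mul(15, b), Mul(30, J)), b), J), Mul(5, J)) = Add(Mul(Mul(b, Add(Mul(15, b), Mul(30, J))), J), Mul(5, J)) = Add(Mul(J, b, Add(Mul(15, b), Mul(30, J))), Mul(5, J)) = Add(Mul(5, J), Mul(J, b, Add(Mul(15, b), Mul(30, J)))))
Add(Function('H')(171, 189), Function('s')(D, -212)) = Add(-535, Mul(5, -212, Add(1, Mul(3, Pow(236, 2)), Mul(6, -212, 236)))) = Add(-535, Mul(5, -212, Add(1, Mul(3, 55696), -300192))) = Add(-535, Mul(5, -212, Add(1, 167088, -300192))) = Add(-535, Mul(5, -212, -133103)) = Add(-535, 141089180) = 141088645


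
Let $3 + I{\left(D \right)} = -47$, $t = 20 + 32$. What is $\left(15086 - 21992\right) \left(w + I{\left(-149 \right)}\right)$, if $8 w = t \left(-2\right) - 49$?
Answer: $\frac{1909509}{4} \approx 4.7738 \cdot 10^{5}$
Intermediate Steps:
$t = 52$
$I{\left(D \right)} = -50$ ($I{\left(D \right)} = -3 - 47 = -50$)
$w = - \frac{153}{8}$ ($w = \frac{52 \left(-2\right) - 49}{8} = \frac{-104 - 49}{8} = \frac{1}{8} \left(-153\right) = - \frac{153}{8} \approx -19.125$)
$\left(15086 - 21992\right) \left(w + I{\left(-149 \right)}\right) = \left(15086 - 21992\right) \left(- \frac{153}{8} - 50\right) = \left(-6906\right) \left(- \frac{553}{8}\right) = \frac{1909509}{4}$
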